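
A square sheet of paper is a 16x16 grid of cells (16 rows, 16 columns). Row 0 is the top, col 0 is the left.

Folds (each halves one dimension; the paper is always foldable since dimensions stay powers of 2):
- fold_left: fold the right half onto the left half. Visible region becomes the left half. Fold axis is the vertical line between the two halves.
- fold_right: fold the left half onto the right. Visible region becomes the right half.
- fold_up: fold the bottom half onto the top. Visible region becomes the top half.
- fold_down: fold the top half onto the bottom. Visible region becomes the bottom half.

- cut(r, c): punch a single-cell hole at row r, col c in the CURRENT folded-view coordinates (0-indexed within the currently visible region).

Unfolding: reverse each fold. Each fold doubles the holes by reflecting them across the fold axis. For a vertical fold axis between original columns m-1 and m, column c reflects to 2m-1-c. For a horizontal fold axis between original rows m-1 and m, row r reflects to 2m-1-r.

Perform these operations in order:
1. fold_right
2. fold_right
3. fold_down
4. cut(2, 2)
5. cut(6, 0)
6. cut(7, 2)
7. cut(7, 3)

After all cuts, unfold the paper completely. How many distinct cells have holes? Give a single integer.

Answer: 32

Derivation:
Op 1 fold_right: fold axis v@8; visible region now rows[0,16) x cols[8,16) = 16x8
Op 2 fold_right: fold axis v@12; visible region now rows[0,16) x cols[12,16) = 16x4
Op 3 fold_down: fold axis h@8; visible region now rows[8,16) x cols[12,16) = 8x4
Op 4 cut(2, 2): punch at orig (10,14); cuts so far [(10, 14)]; region rows[8,16) x cols[12,16) = 8x4
Op 5 cut(6, 0): punch at orig (14,12); cuts so far [(10, 14), (14, 12)]; region rows[8,16) x cols[12,16) = 8x4
Op 6 cut(7, 2): punch at orig (15,14); cuts so far [(10, 14), (14, 12), (15, 14)]; region rows[8,16) x cols[12,16) = 8x4
Op 7 cut(7, 3): punch at orig (15,15); cuts so far [(10, 14), (14, 12), (15, 14), (15, 15)]; region rows[8,16) x cols[12,16) = 8x4
Unfold 1 (reflect across h@8): 8 holes -> [(0, 14), (0, 15), (1, 12), (5, 14), (10, 14), (14, 12), (15, 14), (15, 15)]
Unfold 2 (reflect across v@12): 16 holes -> [(0, 8), (0, 9), (0, 14), (0, 15), (1, 11), (1, 12), (5, 9), (5, 14), (10, 9), (10, 14), (14, 11), (14, 12), (15, 8), (15, 9), (15, 14), (15, 15)]
Unfold 3 (reflect across v@8): 32 holes -> [(0, 0), (0, 1), (0, 6), (0, 7), (0, 8), (0, 9), (0, 14), (0, 15), (1, 3), (1, 4), (1, 11), (1, 12), (5, 1), (5, 6), (5, 9), (5, 14), (10, 1), (10, 6), (10, 9), (10, 14), (14, 3), (14, 4), (14, 11), (14, 12), (15, 0), (15, 1), (15, 6), (15, 7), (15, 8), (15, 9), (15, 14), (15, 15)]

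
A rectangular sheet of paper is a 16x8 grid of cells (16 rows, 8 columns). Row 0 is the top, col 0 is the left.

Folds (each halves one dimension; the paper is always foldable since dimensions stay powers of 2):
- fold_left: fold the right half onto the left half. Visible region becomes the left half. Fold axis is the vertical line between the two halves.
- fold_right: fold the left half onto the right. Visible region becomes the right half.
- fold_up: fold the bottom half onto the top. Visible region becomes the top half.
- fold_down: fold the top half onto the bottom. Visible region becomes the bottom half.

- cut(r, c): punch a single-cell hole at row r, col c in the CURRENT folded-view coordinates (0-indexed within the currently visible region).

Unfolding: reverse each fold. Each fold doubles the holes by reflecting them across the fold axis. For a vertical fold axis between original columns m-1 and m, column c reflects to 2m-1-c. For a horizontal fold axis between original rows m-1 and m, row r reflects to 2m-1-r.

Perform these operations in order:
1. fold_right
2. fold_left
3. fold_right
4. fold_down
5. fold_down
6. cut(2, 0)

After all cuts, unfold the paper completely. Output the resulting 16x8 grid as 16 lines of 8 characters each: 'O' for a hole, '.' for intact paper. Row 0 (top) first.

Answer: ........
OOOOOOOO
........
........
........
........
OOOOOOOO
........
........
OOOOOOOO
........
........
........
........
OOOOOOOO
........

Derivation:
Op 1 fold_right: fold axis v@4; visible region now rows[0,16) x cols[4,8) = 16x4
Op 2 fold_left: fold axis v@6; visible region now rows[0,16) x cols[4,6) = 16x2
Op 3 fold_right: fold axis v@5; visible region now rows[0,16) x cols[5,6) = 16x1
Op 4 fold_down: fold axis h@8; visible region now rows[8,16) x cols[5,6) = 8x1
Op 5 fold_down: fold axis h@12; visible region now rows[12,16) x cols[5,6) = 4x1
Op 6 cut(2, 0): punch at orig (14,5); cuts so far [(14, 5)]; region rows[12,16) x cols[5,6) = 4x1
Unfold 1 (reflect across h@12): 2 holes -> [(9, 5), (14, 5)]
Unfold 2 (reflect across h@8): 4 holes -> [(1, 5), (6, 5), (9, 5), (14, 5)]
Unfold 3 (reflect across v@5): 8 holes -> [(1, 4), (1, 5), (6, 4), (6, 5), (9, 4), (9, 5), (14, 4), (14, 5)]
Unfold 4 (reflect across v@6): 16 holes -> [(1, 4), (1, 5), (1, 6), (1, 7), (6, 4), (6, 5), (6, 6), (6, 7), (9, 4), (9, 5), (9, 6), (9, 7), (14, 4), (14, 5), (14, 6), (14, 7)]
Unfold 5 (reflect across v@4): 32 holes -> [(1, 0), (1, 1), (1, 2), (1, 3), (1, 4), (1, 5), (1, 6), (1, 7), (6, 0), (6, 1), (6, 2), (6, 3), (6, 4), (6, 5), (6, 6), (6, 7), (9, 0), (9, 1), (9, 2), (9, 3), (9, 4), (9, 5), (9, 6), (9, 7), (14, 0), (14, 1), (14, 2), (14, 3), (14, 4), (14, 5), (14, 6), (14, 7)]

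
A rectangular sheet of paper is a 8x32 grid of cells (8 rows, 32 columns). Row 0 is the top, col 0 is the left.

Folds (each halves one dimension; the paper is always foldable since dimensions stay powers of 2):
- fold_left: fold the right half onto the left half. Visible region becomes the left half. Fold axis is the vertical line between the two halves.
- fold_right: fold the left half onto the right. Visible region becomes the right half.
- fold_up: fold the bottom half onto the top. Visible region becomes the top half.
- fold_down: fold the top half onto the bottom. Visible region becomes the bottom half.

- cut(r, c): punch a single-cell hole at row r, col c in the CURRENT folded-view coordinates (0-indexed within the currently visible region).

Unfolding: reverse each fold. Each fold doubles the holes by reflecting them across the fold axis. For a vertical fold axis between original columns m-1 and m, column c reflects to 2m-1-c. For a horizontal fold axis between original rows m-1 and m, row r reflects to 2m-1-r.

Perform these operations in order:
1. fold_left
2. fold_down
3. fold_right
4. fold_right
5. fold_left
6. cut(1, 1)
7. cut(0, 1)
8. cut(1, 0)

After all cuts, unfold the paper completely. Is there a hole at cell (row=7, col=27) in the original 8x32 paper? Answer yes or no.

Op 1 fold_left: fold axis v@16; visible region now rows[0,8) x cols[0,16) = 8x16
Op 2 fold_down: fold axis h@4; visible region now rows[4,8) x cols[0,16) = 4x16
Op 3 fold_right: fold axis v@8; visible region now rows[4,8) x cols[8,16) = 4x8
Op 4 fold_right: fold axis v@12; visible region now rows[4,8) x cols[12,16) = 4x4
Op 5 fold_left: fold axis v@14; visible region now rows[4,8) x cols[12,14) = 4x2
Op 6 cut(1, 1): punch at orig (5,13); cuts so far [(5, 13)]; region rows[4,8) x cols[12,14) = 4x2
Op 7 cut(0, 1): punch at orig (4,13); cuts so far [(4, 13), (5, 13)]; region rows[4,8) x cols[12,14) = 4x2
Op 8 cut(1, 0): punch at orig (5,12); cuts so far [(4, 13), (5, 12), (5, 13)]; region rows[4,8) x cols[12,14) = 4x2
Unfold 1 (reflect across v@14): 6 holes -> [(4, 13), (4, 14), (5, 12), (5, 13), (5, 14), (5, 15)]
Unfold 2 (reflect across v@12): 12 holes -> [(4, 9), (4, 10), (4, 13), (4, 14), (5, 8), (5, 9), (5, 10), (5, 11), (5, 12), (5, 13), (5, 14), (5, 15)]
Unfold 3 (reflect across v@8): 24 holes -> [(4, 1), (4, 2), (4, 5), (4, 6), (4, 9), (4, 10), (4, 13), (4, 14), (5, 0), (5, 1), (5, 2), (5, 3), (5, 4), (5, 5), (5, 6), (5, 7), (5, 8), (5, 9), (5, 10), (5, 11), (5, 12), (5, 13), (5, 14), (5, 15)]
Unfold 4 (reflect across h@4): 48 holes -> [(2, 0), (2, 1), (2, 2), (2, 3), (2, 4), (2, 5), (2, 6), (2, 7), (2, 8), (2, 9), (2, 10), (2, 11), (2, 12), (2, 13), (2, 14), (2, 15), (3, 1), (3, 2), (3, 5), (3, 6), (3, 9), (3, 10), (3, 13), (3, 14), (4, 1), (4, 2), (4, 5), (4, 6), (4, 9), (4, 10), (4, 13), (4, 14), (5, 0), (5, 1), (5, 2), (5, 3), (5, 4), (5, 5), (5, 6), (5, 7), (5, 8), (5, 9), (5, 10), (5, 11), (5, 12), (5, 13), (5, 14), (5, 15)]
Unfold 5 (reflect across v@16): 96 holes -> [(2, 0), (2, 1), (2, 2), (2, 3), (2, 4), (2, 5), (2, 6), (2, 7), (2, 8), (2, 9), (2, 10), (2, 11), (2, 12), (2, 13), (2, 14), (2, 15), (2, 16), (2, 17), (2, 18), (2, 19), (2, 20), (2, 21), (2, 22), (2, 23), (2, 24), (2, 25), (2, 26), (2, 27), (2, 28), (2, 29), (2, 30), (2, 31), (3, 1), (3, 2), (3, 5), (3, 6), (3, 9), (3, 10), (3, 13), (3, 14), (3, 17), (3, 18), (3, 21), (3, 22), (3, 25), (3, 26), (3, 29), (3, 30), (4, 1), (4, 2), (4, 5), (4, 6), (4, 9), (4, 10), (4, 13), (4, 14), (4, 17), (4, 18), (4, 21), (4, 22), (4, 25), (4, 26), (4, 29), (4, 30), (5, 0), (5, 1), (5, 2), (5, 3), (5, 4), (5, 5), (5, 6), (5, 7), (5, 8), (5, 9), (5, 10), (5, 11), (5, 12), (5, 13), (5, 14), (5, 15), (5, 16), (5, 17), (5, 18), (5, 19), (5, 20), (5, 21), (5, 22), (5, 23), (5, 24), (5, 25), (5, 26), (5, 27), (5, 28), (5, 29), (5, 30), (5, 31)]
Holes: [(2, 0), (2, 1), (2, 2), (2, 3), (2, 4), (2, 5), (2, 6), (2, 7), (2, 8), (2, 9), (2, 10), (2, 11), (2, 12), (2, 13), (2, 14), (2, 15), (2, 16), (2, 17), (2, 18), (2, 19), (2, 20), (2, 21), (2, 22), (2, 23), (2, 24), (2, 25), (2, 26), (2, 27), (2, 28), (2, 29), (2, 30), (2, 31), (3, 1), (3, 2), (3, 5), (3, 6), (3, 9), (3, 10), (3, 13), (3, 14), (3, 17), (3, 18), (3, 21), (3, 22), (3, 25), (3, 26), (3, 29), (3, 30), (4, 1), (4, 2), (4, 5), (4, 6), (4, 9), (4, 10), (4, 13), (4, 14), (4, 17), (4, 18), (4, 21), (4, 22), (4, 25), (4, 26), (4, 29), (4, 30), (5, 0), (5, 1), (5, 2), (5, 3), (5, 4), (5, 5), (5, 6), (5, 7), (5, 8), (5, 9), (5, 10), (5, 11), (5, 12), (5, 13), (5, 14), (5, 15), (5, 16), (5, 17), (5, 18), (5, 19), (5, 20), (5, 21), (5, 22), (5, 23), (5, 24), (5, 25), (5, 26), (5, 27), (5, 28), (5, 29), (5, 30), (5, 31)]

Answer: no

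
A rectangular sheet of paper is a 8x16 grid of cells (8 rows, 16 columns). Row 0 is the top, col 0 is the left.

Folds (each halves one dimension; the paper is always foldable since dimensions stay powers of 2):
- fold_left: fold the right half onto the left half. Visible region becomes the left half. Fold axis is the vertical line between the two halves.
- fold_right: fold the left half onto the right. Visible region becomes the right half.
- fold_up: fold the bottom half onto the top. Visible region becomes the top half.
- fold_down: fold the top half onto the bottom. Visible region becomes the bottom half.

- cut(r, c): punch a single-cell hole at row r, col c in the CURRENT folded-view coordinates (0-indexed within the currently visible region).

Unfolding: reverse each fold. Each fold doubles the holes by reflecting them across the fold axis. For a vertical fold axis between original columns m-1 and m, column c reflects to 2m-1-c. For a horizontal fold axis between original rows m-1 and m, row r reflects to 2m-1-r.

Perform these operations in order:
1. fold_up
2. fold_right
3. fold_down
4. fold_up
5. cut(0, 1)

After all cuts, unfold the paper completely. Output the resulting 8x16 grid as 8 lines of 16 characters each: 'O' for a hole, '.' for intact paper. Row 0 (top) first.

Op 1 fold_up: fold axis h@4; visible region now rows[0,4) x cols[0,16) = 4x16
Op 2 fold_right: fold axis v@8; visible region now rows[0,4) x cols[8,16) = 4x8
Op 3 fold_down: fold axis h@2; visible region now rows[2,4) x cols[8,16) = 2x8
Op 4 fold_up: fold axis h@3; visible region now rows[2,3) x cols[8,16) = 1x8
Op 5 cut(0, 1): punch at orig (2,9); cuts so far [(2, 9)]; region rows[2,3) x cols[8,16) = 1x8
Unfold 1 (reflect across h@3): 2 holes -> [(2, 9), (3, 9)]
Unfold 2 (reflect across h@2): 4 holes -> [(0, 9), (1, 9), (2, 9), (3, 9)]
Unfold 3 (reflect across v@8): 8 holes -> [(0, 6), (0, 9), (1, 6), (1, 9), (2, 6), (2, 9), (3, 6), (3, 9)]
Unfold 4 (reflect across h@4): 16 holes -> [(0, 6), (0, 9), (1, 6), (1, 9), (2, 6), (2, 9), (3, 6), (3, 9), (4, 6), (4, 9), (5, 6), (5, 9), (6, 6), (6, 9), (7, 6), (7, 9)]

Answer: ......O..O......
......O..O......
......O..O......
......O..O......
......O..O......
......O..O......
......O..O......
......O..O......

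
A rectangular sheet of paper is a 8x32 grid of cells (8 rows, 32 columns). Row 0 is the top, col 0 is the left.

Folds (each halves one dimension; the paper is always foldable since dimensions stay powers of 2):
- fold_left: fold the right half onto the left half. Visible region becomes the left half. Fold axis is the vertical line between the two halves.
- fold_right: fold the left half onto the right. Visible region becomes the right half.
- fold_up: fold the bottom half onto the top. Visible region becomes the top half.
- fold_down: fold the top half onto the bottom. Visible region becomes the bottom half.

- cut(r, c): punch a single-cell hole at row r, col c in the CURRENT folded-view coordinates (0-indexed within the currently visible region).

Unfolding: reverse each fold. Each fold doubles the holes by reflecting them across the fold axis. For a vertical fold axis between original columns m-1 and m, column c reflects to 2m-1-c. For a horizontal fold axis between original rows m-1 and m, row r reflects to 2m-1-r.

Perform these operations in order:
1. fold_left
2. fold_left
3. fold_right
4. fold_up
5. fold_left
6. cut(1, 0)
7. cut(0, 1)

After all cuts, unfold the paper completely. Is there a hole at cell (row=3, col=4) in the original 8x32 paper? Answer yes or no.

Answer: no

Derivation:
Op 1 fold_left: fold axis v@16; visible region now rows[0,8) x cols[0,16) = 8x16
Op 2 fold_left: fold axis v@8; visible region now rows[0,8) x cols[0,8) = 8x8
Op 3 fold_right: fold axis v@4; visible region now rows[0,8) x cols[4,8) = 8x4
Op 4 fold_up: fold axis h@4; visible region now rows[0,4) x cols[4,8) = 4x4
Op 5 fold_left: fold axis v@6; visible region now rows[0,4) x cols[4,6) = 4x2
Op 6 cut(1, 0): punch at orig (1,4); cuts so far [(1, 4)]; region rows[0,4) x cols[4,6) = 4x2
Op 7 cut(0, 1): punch at orig (0,5); cuts so far [(0, 5), (1, 4)]; region rows[0,4) x cols[4,6) = 4x2
Unfold 1 (reflect across v@6): 4 holes -> [(0, 5), (0, 6), (1, 4), (1, 7)]
Unfold 2 (reflect across h@4): 8 holes -> [(0, 5), (0, 6), (1, 4), (1, 7), (6, 4), (6, 7), (7, 5), (7, 6)]
Unfold 3 (reflect across v@4): 16 holes -> [(0, 1), (0, 2), (0, 5), (0, 6), (1, 0), (1, 3), (1, 4), (1, 7), (6, 0), (6, 3), (6, 4), (6, 7), (7, 1), (7, 2), (7, 5), (7, 6)]
Unfold 4 (reflect across v@8): 32 holes -> [(0, 1), (0, 2), (0, 5), (0, 6), (0, 9), (0, 10), (0, 13), (0, 14), (1, 0), (1, 3), (1, 4), (1, 7), (1, 8), (1, 11), (1, 12), (1, 15), (6, 0), (6, 3), (6, 4), (6, 7), (6, 8), (6, 11), (6, 12), (6, 15), (7, 1), (7, 2), (7, 5), (7, 6), (7, 9), (7, 10), (7, 13), (7, 14)]
Unfold 5 (reflect across v@16): 64 holes -> [(0, 1), (0, 2), (0, 5), (0, 6), (0, 9), (0, 10), (0, 13), (0, 14), (0, 17), (0, 18), (0, 21), (0, 22), (0, 25), (0, 26), (0, 29), (0, 30), (1, 0), (1, 3), (1, 4), (1, 7), (1, 8), (1, 11), (1, 12), (1, 15), (1, 16), (1, 19), (1, 20), (1, 23), (1, 24), (1, 27), (1, 28), (1, 31), (6, 0), (6, 3), (6, 4), (6, 7), (6, 8), (6, 11), (6, 12), (6, 15), (6, 16), (6, 19), (6, 20), (6, 23), (6, 24), (6, 27), (6, 28), (6, 31), (7, 1), (7, 2), (7, 5), (7, 6), (7, 9), (7, 10), (7, 13), (7, 14), (7, 17), (7, 18), (7, 21), (7, 22), (7, 25), (7, 26), (7, 29), (7, 30)]
Holes: [(0, 1), (0, 2), (0, 5), (0, 6), (0, 9), (0, 10), (0, 13), (0, 14), (0, 17), (0, 18), (0, 21), (0, 22), (0, 25), (0, 26), (0, 29), (0, 30), (1, 0), (1, 3), (1, 4), (1, 7), (1, 8), (1, 11), (1, 12), (1, 15), (1, 16), (1, 19), (1, 20), (1, 23), (1, 24), (1, 27), (1, 28), (1, 31), (6, 0), (6, 3), (6, 4), (6, 7), (6, 8), (6, 11), (6, 12), (6, 15), (6, 16), (6, 19), (6, 20), (6, 23), (6, 24), (6, 27), (6, 28), (6, 31), (7, 1), (7, 2), (7, 5), (7, 6), (7, 9), (7, 10), (7, 13), (7, 14), (7, 17), (7, 18), (7, 21), (7, 22), (7, 25), (7, 26), (7, 29), (7, 30)]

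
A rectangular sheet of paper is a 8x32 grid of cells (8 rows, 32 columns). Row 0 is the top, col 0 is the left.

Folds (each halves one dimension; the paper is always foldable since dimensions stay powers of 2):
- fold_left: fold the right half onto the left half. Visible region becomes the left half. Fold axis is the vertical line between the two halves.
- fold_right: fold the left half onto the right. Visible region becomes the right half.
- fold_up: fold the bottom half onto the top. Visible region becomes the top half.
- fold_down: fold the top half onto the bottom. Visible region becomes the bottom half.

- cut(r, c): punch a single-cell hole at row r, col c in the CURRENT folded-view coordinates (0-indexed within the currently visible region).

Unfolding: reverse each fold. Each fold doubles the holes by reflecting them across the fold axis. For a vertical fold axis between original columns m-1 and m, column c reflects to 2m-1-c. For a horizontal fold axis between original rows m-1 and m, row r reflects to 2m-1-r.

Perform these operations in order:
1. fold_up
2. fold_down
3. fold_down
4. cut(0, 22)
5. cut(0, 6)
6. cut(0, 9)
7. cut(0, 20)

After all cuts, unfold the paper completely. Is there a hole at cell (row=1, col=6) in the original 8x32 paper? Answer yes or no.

Answer: yes

Derivation:
Op 1 fold_up: fold axis h@4; visible region now rows[0,4) x cols[0,32) = 4x32
Op 2 fold_down: fold axis h@2; visible region now rows[2,4) x cols[0,32) = 2x32
Op 3 fold_down: fold axis h@3; visible region now rows[3,4) x cols[0,32) = 1x32
Op 4 cut(0, 22): punch at orig (3,22); cuts so far [(3, 22)]; region rows[3,4) x cols[0,32) = 1x32
Op 5 cut(0, 6): punch at orig (3,6); cuts so far [(3, 6), (3, 22)]; region rows[3,4) x cols[0,32) = 1x32
Op 6 cut(0, 9): punch at orig (3,9); cuts so far [(3, 6), (3, 9), (3, 22)]; region rows[3,4) x cols[0,32) = 1x32
Op 7 cut(0, 20): punch at orig (3,20); cuts so far [(3, 6), (3, 9), (3, 20), (3, 22)]; region rows[3,4) x cols[0,32) = 1x32
Unfold 1 (reflect across h@3): 8 holes -> [(2, 6), (2, 9), (2, 20), (2, 22), (3, 6), (3, 9), (3, 20), (3, 22)]
Unfold 2 (reflect across h@2): 16 holes -> [(0, 6), (0, 9), (0, 20), (0, 22), (1, 6), (1, 9), (1, 20), (1, 22), (2, 6), (2, 9), (2, 20), (2, 22), (3, 6), (3, 9), (3, 20), (3, 22)]
Unfold 3 (reflect across h@4): 32 holes -> [(0, 6), (0, 9), (0, 20), (0, 22), (1, 6), (1, 9), (1, 20), (1, 22), (2, 6), (2, 9), (2, 20), (2, 22), (3, 6), (3, 9), (3, 20), (3, 22), (4, 6), (4, 9), (4, 20), (4, 22), (5, 6), (5, 9), (5, 20), (5, 22), (6, 6), (6, 9), (6, 20), (6, 22), (7, 6), (7, 9), (7, 20), (7, 22)]
Holes: [(0, 6), (0, 9), (0, 20), (0, 22), (1, 6), (1, 9), (1, 20), (1, 22), (2, 6), (2, 9), (2, 20), (2, 22), (3, 6), (3, 9), (3, 20), (3, 22), (4, 6), (4, 9), (4, 20), (4, 22), (5, 6), (5, 9), (5, 20), (5, 22), (6, 6), (6, 9), (6, 20), (6, 22), (7, 6), (7, 9), (7, 20), (7, 22)]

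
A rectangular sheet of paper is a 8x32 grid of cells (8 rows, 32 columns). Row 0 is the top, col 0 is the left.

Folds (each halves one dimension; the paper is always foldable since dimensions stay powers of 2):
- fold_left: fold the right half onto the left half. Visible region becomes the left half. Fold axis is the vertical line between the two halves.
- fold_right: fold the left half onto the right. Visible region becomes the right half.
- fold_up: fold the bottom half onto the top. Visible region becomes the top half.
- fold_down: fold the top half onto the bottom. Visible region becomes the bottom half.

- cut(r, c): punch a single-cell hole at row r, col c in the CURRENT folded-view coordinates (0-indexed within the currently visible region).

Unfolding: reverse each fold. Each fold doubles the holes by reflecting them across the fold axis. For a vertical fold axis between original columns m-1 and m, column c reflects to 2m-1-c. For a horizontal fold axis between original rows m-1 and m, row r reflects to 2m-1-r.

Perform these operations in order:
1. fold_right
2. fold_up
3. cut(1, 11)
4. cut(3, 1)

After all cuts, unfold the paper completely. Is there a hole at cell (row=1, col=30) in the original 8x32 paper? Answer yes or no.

Answer: no

Derivation:
Op 1 fold_right: fold axis v@16; visible region now rows[0,8) x cols[16,32) = 8x16
Op 2 fold_up: fold axis h@4; visible region now rows[0,4) x cols[16,32) = 4x16
Op 3 cut(1, 11): punch at orig (1,27); cuts so far [(1, 27)]; region rows[0,4) x cols[16,32) = 4x16
Op 4 cut(3, 1): punch at orig (3,17); cuts so far [(1, 27), (3, 17)]; region rows[0,4) x cols[16,32) = 4x16
Unfold 1 (reflect across h@4): 4 holes -> [(1, 27), (3, 17), (4, 17), (6, 27)]
Unfold 2 (reflect across v@16): 8 holes -> [(1, 4), (1, 27), (3, 14), (3, 17), (4, 14), (4, 17), (6, 4), (6, 27)]
Holes: [(1, 4), (1, 27), (3, 14), (3, 17), (4, 14), (4, 17), (6, 4), (6, 27)]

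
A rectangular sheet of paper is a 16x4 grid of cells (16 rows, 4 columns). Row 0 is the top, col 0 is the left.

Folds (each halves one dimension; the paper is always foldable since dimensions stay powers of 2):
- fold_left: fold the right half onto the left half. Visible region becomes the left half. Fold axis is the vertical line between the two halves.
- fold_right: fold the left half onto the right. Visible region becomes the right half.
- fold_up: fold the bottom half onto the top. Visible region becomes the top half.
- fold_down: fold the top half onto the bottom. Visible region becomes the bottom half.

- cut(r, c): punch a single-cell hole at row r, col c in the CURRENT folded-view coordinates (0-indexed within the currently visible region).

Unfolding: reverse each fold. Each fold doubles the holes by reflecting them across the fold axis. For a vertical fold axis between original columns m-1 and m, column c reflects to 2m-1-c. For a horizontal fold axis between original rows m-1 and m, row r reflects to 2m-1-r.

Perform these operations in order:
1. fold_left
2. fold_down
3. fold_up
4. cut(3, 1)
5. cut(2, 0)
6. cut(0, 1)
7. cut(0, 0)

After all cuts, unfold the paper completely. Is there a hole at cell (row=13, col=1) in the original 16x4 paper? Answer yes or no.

Op 1 fold_left: fold axis v@2; visible region now rows[0,16) x cols[0,2) = 16x2
Op 2 fold_down: fold axis h@8; visible region now rows[8,16) x cols[0,2) = 8x2
Op 3 fold_up: fold axis h@12; visible region now rows[8,12) x cols[0,2) = 4x2
Op 4 cut(3, 1): punch at orig (11,1); cuts so far [(11, 1)]; region rows[8,12) x cols[0,2) = 4x2
Op 5 cut(2, 0): punch at orig (10,0); cuts so far [(10, 0), (11, 1)]; region rows[8,12) x cols[0,2) = 4x2
Op 6 cut(0, 1): punch at orig (8,1); cuts so far [(8, 1), (10, 0), (11, 1)]; region rows[8,12) x cols[0,2) = 4x2
Op 7 cut(0, 0): punch at orig (8,0); cuts so far [(8, 0), (8, 1), (10, 0), (11, 1)]; region rows[8,12) x cols[0,2) = 4x2
Unfold 1 (reflect across h@12): 8 holes -> [(8, 0), (8, 1), (10, 0), (11, 1), (12, 1), (13, 0), (15, 0), (15, 1)]
Unfold 2 (reflect across h@8): 16 holes -> [(0, 0), (0, 1), (2, 0), (3, 1), (4, 1), (5, 0), (7, 0), (7, 1), (8, 0), (8, 1), (10, 0), (11, 1), (12, 1), (13, 0), (15, 0), (15, 1)]
Unfold 3 (reflect across v@2): 32 holes -> [(0, 0), (0, 1), (0, 2), (0, 3), (2, 0), (2, 3), (3, 1), (3, 2), (4, 1), (4, 2), (5, 0), (5, 3), (7, 0), (7, 1), (7, 2), (7, 3), (8, 0), (8, 1), (8, 2), (8, 3), (10, 0), (10, 3), (11, 1), (11, 2), (12, 1), (12, 2), (13, 0), (13, 3), (15, 0), (15, 1), (15, 2), (15, 3)]
Holes: [(0, 0), (0, 1), (0, 2), (0, 3), (2, 0), (2, 3), (3, 1), (3, 2), (4, 1), (4, 2), (5, 0), (5, 3), (7, 0), (7, 1), (7, 2), (7, 3), (8, 0), (8, 1), (8, 2), (8, 3), (10, 0), (10, 3), (11, 1), (11, 2), (12, 1), (12, 2), (13, 0), (13, 3), (15, 0), (15, 1), (15, 2), (15, 3)]

Answer: no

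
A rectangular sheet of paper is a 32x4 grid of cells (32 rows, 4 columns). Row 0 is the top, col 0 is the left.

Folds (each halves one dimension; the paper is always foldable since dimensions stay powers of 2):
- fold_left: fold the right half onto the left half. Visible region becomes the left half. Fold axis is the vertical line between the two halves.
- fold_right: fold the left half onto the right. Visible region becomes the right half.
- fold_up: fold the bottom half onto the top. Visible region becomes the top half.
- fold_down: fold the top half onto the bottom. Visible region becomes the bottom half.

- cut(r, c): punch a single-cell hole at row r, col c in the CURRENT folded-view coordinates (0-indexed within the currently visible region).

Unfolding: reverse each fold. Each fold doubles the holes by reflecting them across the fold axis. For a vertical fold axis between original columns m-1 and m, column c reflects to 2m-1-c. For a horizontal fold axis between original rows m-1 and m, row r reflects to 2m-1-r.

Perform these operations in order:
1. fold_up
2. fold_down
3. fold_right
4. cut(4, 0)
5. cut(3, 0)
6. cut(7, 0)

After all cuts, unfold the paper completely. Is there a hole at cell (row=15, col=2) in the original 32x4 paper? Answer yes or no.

Answer: yes

Derivation:
Op 1 fold_up: fold axis h@16; visible region now rows[0,16) x cols[0,4) = 16x4
Op 2 fold_down: fold axis h@8; visible region now rows[8,16) x cols[0,4) = 8x4
Op 3 fold_right: fold axis v@2; visible region now rows[8,16) x cols[2,4) = 8x2
Op 4 cut(4, 0): punch at orig (12,2); cuts so far [(12, 2)]; region rows[8,16) x cols[2,4) = 8x2
Op 5 cut(3, 0): punch at orig (11,2); cuts so far [(11, 2), (12, 2)]; region rows[8,16) x cols[2,4) = 8x2
Op 6 cut(7, 0): punch at orig (15,2); cuts so far [(11, 2), (12, 2), (15, 2)]; region rows[8,16) x cols[2,4) = 8x2
Unfold 1 (reflect across v@2): 6 holes -> [(11, 1), (11, 2), (12, 1), (12, 2), (15, 1), (15, 2)]
Unfold 2 (reflect across h@8): 12 holes -> [(0, 1), (0, 2), (3, 1), (3, 2), (4, 1), (4, 2), (11, 1), (11, 2), (12, 1), (12, 2), (15, 1), (15, 2)]
Unfold 3 (reflect across h@16): 24 holes -> [(0, 1), (0, 2), (3, 1), (3, 2), (4, 1), (4, 2), (11, 1), (11, 2), (12, 1), (12, 2), (15, 1), (15, 2), (16, 1), (16, 2), (19, 1), (19, 2), (20, 1), (20, 2), (27, 1), (27, 2), (28, 1), (28, 2), (31, 1), (31, 2)]
Holes: [(0, 1), (0, 2), (3, 1), (3, 2), (4, 1), (4, 2), (11, 1), (11, 2), (12, 1), (12, 2), (15, 1), (15, 2), (16, 1), (16, 2), (19, 1), (19, 2), (20, 1), (20, 2), (27, 1), (27, 2), (28, 1), (28, 2), (31, 1), (31, 2)]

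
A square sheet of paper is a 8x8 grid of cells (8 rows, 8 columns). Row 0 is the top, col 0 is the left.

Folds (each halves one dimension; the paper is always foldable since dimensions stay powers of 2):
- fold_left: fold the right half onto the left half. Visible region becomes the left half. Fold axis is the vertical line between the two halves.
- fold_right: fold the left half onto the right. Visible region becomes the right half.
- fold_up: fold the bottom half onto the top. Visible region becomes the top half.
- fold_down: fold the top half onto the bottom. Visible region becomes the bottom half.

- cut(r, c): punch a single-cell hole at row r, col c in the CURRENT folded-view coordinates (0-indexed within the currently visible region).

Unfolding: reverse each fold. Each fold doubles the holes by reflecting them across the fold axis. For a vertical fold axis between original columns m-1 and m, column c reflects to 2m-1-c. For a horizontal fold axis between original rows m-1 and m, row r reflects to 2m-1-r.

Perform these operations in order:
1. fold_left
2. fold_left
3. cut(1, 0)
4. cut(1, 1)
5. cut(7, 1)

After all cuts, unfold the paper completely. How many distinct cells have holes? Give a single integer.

Op 1 fold_left: fold axis v@4; visible region now rows[0,8) x cols[0,4) = 8x4
Op 2 fold_left: fold axis v@2; visible region now rows[0,8) x cols[0,2) = 8x2
Op 3 cut(1, 0): punch at orig (1,0); cuts so far [(1, 0)]; region rows[0,8) x cols[0,2) = 8x2
Op 4 cut(1, 1): punch at orig (1,1); cuts so far [(1, 0), (1, 1)]; region rows[0,8) x cols[0,2) = 8x2
Op 5 cut(7, 1): punch at orig (7,1); cuts so far [(1, 0), (1, 1), (7, 1)]; region rows[0,8) x cols[0,2) = 8x2
Unfold 1 (reflect across v@2): 6 holes -> [(1, 0), (1, 1), (1, 2), (1, 3), (7, 1), (7, 2)]
Unfold 2 (reflect across v@4): 12 holes -> [(1, 0), (1, 1), (1, 2), (1, 3), (1, 4), (1, 5), (1, 6), (1, 7), (7, 1), (7, 2), (7, 5), (7, 6)]

Answer: 12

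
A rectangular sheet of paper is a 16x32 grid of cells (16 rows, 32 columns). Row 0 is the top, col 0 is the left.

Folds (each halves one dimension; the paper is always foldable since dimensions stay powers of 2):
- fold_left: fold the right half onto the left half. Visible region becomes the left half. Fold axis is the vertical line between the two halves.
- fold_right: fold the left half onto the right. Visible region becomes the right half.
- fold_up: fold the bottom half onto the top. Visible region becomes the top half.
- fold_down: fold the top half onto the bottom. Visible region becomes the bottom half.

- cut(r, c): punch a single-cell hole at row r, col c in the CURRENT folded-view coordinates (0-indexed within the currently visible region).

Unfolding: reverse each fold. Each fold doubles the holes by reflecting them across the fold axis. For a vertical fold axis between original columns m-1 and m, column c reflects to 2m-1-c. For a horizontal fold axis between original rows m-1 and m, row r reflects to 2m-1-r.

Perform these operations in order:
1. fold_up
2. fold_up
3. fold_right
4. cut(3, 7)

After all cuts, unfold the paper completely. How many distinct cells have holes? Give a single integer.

Answer: 8

Derivation:
Op 1 fold_up: fold axis h@8; visible region now rows[0,8) x cols[0,32) = 8x32
Op 2 fold_up: fold axis h@4; visible region now rows[0,4) x cols[0,32) = 4x32
Op 3 fold_right: fold axis v@16; visible region now rows[0,4) x cols[16,32) = 4x16
Op 4 cut(3, 7): punch at orig (3,23); cuts so far [(3, 23)]; region rows[0,4) x cols[16,32) = 4x16
Unfold 1 (reflect across v@16): 2 holes -> [(3, 8), (3, 23)]
Unfold 2 (reflect across h@4): 4 holes -> [(3, 8), (3, 23), (4, 8), (4, 23)]
Unfold 3 (reflect across h@8): 8 holes -> [(3, 8), (3, 23), (4, 8), (4, 23), (11, 8), (11, 23), (12, 8), (12, 23)]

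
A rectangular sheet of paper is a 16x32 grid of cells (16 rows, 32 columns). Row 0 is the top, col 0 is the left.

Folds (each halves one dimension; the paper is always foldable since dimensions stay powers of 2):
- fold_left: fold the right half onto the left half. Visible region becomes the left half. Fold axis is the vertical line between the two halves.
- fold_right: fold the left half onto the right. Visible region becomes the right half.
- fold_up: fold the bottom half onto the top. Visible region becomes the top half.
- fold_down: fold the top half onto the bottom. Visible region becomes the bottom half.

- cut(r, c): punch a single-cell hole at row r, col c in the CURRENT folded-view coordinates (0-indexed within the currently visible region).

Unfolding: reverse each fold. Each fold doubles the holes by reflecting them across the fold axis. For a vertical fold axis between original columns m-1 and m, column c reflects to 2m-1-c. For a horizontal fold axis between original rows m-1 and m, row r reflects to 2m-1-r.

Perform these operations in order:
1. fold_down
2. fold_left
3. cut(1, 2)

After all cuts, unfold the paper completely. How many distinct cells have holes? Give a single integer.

Op 1 fold_down: fold axis h@8; visible region now rows[8,16) x cols[0,32) = 8x32
Op 2 fold_left: fold axis v@16; visible region now rows[8,16) x cols[0,16) = 8x16
Op 3 cut(1, 2): punch at orig (9,2); cuts so far [(9, 2)]; region rows[8,16) x cols[0,16) = 8x16
Unfold 1 (reflect across v@16): 2 holes -> [(9, 2), (9, 29)]
Unfold 2 (reflect across h@8): 4 holes -> [(6, 2), (6, 29), (9, 2), (9, 29)]

Answer: 4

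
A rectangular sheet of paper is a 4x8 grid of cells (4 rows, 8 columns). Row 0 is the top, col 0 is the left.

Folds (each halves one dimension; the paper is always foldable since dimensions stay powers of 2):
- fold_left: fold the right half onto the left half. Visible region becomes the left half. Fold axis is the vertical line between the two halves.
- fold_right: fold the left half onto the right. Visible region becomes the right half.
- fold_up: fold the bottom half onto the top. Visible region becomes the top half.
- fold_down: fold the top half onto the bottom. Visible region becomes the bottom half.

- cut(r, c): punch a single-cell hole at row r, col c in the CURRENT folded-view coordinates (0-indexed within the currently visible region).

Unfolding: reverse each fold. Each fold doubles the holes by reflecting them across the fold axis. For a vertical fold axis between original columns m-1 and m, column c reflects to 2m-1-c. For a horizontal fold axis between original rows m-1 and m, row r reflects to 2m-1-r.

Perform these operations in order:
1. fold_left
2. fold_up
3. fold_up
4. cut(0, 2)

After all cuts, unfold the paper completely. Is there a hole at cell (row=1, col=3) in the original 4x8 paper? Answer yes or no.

Op 1 fold_left: fold axis v@4; visible region now rows[0,4) x cols[0,4) = 4x4
Op 2 fold_up: fold axis h@2; visible region now rows[0,2) x cols[0,4) = 2x4
Op 3 fold_up: fold axis h@1; visible region now rows[0,1) x cols[0,4) = 1x4
Op 4 cut(0, 2): punch at orig (0,2); cuts so far [(0, 2)]; region rows[0,1) x cols[0,4) = 1x4
Unfold 1 (reflect across h@1): 2 holes -> [(0, 2), (1, 2)]
Unfold 2 (reflect across h@2): 4 holes -> [(0, 2), (1, 2), (2, 2), (3, 2)]
Unfold 3 (reflect across v@4): 8 holes -> [(0, 2), (0, 5), (1, 2), (1, 5), (2, 2), (2, 5), (3, 2), (3, 5)]
Holes: [(0, 2), (0, 5), (1, 2), (1, 5), (2, 2), (2, 5), (3, 2), (3, 5)]

Answer: no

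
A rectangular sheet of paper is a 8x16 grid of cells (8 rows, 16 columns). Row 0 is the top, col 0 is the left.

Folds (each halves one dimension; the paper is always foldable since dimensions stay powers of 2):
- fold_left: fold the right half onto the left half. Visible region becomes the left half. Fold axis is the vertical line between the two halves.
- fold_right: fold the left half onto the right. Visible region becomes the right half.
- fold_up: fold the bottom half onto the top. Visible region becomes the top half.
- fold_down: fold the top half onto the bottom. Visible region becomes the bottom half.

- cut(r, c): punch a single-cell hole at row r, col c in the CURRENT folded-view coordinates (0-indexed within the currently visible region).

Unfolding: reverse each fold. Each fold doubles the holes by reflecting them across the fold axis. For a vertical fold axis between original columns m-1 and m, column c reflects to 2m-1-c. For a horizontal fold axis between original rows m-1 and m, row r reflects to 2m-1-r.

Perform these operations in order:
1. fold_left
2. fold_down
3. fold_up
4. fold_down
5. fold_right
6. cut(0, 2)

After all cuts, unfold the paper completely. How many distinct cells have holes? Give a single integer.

Answer: 32

Derivation:
Op 1 fold_left: fold axis v@8; visible region now rows[0,8) x cols[0,8) = 8x8
Op 2 fold_down: fold axis h@4; visible region now rows[4,8) x cols[0,8) = 4x8
Op 3 fold_up: fold axis h@6; visible region now rows[4,6) x cols[0,8) = 2x8
Op 4 fold_down: fold axis h@5; visible region now rows[5,6) x cols[0,8) = 1x8
Op 5 fold_right: fold axis v@4; visible region now rows[5,6) x cols[4,8) = 1x4
Op 6 cut(0, 2): punch at orig (5,6); cuts so far [(5, 6)]; region rows[5,6) x cols[4,8) = 1x4
Unfold 1 (reflect across v@4): 2 holes -> [(5, 1), (5, 6)]
Unfold 2 (reflect across h@5): 4 holes -> [(4, 1), (4, 6), (5, 1), (5, 6)]
Unfold 3 (reflect across h@6): 8 holes -> [(4, 1), (4, 6), (5, 1), (5, 6), (6, 1), (6, 6), (7, 1), (7, 6)]
Unfold 4 (reflect across h@4): 16 holes -> [(0, 1), (0, 6), (1, 1), (1, 6), (2, 1), (2, 6), (3, 1), (3, 6), (4, 1), (4, 6), (5, 1), (5, 6), (6, 1), (6, 6), (7, 1), (7, 6)]
Unfold 5 (reflect across v@8): 32 holes -> [(0, 1), (0, 6), (0, 9), (0, 14), (1, 1), (1, 6), (1, 9), (1, 14), (2, 1), (2, 6), (2, 9), (2, 14), (3, 1), (3, 6), (3, 9), (3, 14), (4, 1), (4, 6), (4, 9), (4, 14), (5, 1), (5, 6), (5, 9), (5, 14), (6, 1), (6, 6), (6, 9), (6, 14), (7, 1), (7, 6), (7, 9), (7, 14)]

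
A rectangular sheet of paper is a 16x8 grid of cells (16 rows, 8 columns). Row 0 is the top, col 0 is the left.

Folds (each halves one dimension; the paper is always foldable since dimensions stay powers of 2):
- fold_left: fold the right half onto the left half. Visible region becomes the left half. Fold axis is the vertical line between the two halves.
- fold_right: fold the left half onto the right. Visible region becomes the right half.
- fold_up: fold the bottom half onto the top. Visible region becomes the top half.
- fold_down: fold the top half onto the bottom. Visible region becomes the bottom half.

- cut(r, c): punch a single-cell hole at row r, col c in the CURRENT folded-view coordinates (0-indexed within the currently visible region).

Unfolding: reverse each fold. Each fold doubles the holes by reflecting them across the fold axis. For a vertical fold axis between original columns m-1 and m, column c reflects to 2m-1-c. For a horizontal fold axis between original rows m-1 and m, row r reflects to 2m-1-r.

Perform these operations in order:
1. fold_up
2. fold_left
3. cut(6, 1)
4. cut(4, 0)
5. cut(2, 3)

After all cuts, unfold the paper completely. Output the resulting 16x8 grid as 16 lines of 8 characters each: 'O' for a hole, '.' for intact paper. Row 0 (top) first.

Answer: ........
........
...OO...
........
O......O
........
.O....O.
........
........
.O....O.
........
O......O
........
...OO...
........
........

Derivation:
Op 1 fold_up: fold axis h@8; visible region now rows[0,8) x cols[0,8) = 8x8
Op 2 fold_left: fold axis v@4; visible region now rows[0,8) x cols[0,4) = 8x4
Op 3 cut(6, 1): punch at orig (6,1); cuts so far [(6, 1)]; region rows[0,8) x cols[0,4) = 8x4
Op 4 cut(4, 0): punch at orig (4,0); cuts so far [(4, 0), (6, 1)]; region rows[0,8) x cols[0,4) = 8x4
Op 5 cut(2, 3): punch at orig (2,3); cuts so far [(2, 3), (4, 0), (6, 1)]; region rows[0,8) x cols[0,4) = 8x4
Unfold 1 (reflect across v@4): 6 holes -> [(2, 3), (2, 4), (4, 0), (4, 7), (6, 1), (6, 6)]
Unfold 2 (reflect across h@8): 12 holes -> [(2, 3), (2, 4), (4, 0), (4, 7), (6, 1), (6, 6), (9, 1), (9, 6), (11, 0), (11, 7), (13, 3), (13, 4)]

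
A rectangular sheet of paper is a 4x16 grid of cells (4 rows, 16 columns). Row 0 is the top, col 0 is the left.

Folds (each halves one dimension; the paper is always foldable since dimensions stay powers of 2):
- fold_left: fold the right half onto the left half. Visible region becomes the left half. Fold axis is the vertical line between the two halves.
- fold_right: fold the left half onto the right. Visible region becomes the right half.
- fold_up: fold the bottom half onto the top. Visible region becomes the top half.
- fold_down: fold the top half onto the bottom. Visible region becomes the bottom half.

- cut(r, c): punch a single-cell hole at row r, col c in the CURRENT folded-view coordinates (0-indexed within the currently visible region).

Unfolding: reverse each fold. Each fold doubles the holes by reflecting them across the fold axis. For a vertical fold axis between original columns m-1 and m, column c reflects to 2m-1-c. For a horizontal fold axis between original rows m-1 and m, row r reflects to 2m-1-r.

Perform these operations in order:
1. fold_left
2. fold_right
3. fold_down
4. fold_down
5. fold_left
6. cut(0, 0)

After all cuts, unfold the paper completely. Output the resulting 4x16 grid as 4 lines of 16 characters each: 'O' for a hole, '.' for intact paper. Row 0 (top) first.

Answer: O..OO..OO..OO..O
O..OO..OO..OO..O
O..OO..OO..OO..O
O..OO..OO..OO..O

Derivation:
Op 1 fold_left: fold axis v@8; visible region now rows[0,4) x cols[0,8) = 4x8
Op 2 fold_right: fold axis v@4; visible region now rows[0,4) x cols[4,8) = 4x4
Op 3 fold_down: fold axis h@2; visible region now rows[2,4) x cols[4,8) = 2x4
Op 4 fold_down: fold axis h@3; visible region now rows[3,4) x cols[4,8) = 1x4
Op 5 fold_left: fold axis v@6; visible region now rows[3,4) x cols[4,6) = 1x2
Op 6 cut(0, 0): punch at orig (3,4); cuts so far [(3, 4)]; region rows[3,4) x cols[4,6) = 1x2
Unfold 1 (reflect across v@6): 2 holes -> [(3, 4), (3, 7)]
Unfold 2 (reflect across h@3): 4 holes -> [(2, 4), (2, 7), (3, 4), (3, 7)]
Unfold 3 (reflect across h@2): 8 holes -> [(0, 4), (0, 7), (1, 4), (1, 7), (2, 4), (2, 7), (3, 4), (3, 7)]
Unfold 4 (reflect across v@4): 16 holes -> [(0, 0), (0, 3), (0, 4), (0, 7), (1, 0), (1, 3), (1, 4), (1, 7), (2, 0), (2, 3), (2, 4), (2, 7), (3, 0), (3, 3), (3, 4), (3, 7)]
Unfold 5 (reflect across v@8): 32 holes -> [(0, 0), (0, 3), (0, 4), (0, 7), (0, 8), (0, 11), (0, 12), (0, 15), (1, 0), (1, 3), (1, 4), (1, 7), (1, 8), (1, 11), (1, 12), (1, 15), (2, 0), (2, 3), (2, 4), (2, 7), (2, 8), (2, 11), (2, 12), (2, 15), (3, 0), (3, 3), (3, 4), (3, 7), (3, 8), (3, 11), (3, 12), (3, 15)]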